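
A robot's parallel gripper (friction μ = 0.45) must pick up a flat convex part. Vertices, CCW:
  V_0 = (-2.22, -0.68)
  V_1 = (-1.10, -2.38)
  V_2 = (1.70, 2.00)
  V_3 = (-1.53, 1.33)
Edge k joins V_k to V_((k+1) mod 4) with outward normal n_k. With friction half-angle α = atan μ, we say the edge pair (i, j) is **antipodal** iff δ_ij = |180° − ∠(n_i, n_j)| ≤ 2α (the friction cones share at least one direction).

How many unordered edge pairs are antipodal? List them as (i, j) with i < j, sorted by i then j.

α = atan 0.45 = 24.23°;  2α = 48.46°
n_0 = (-0.8351, -0.5502)
n_1 = (+0.8426, -0.5386)
n_2 = (-0.2031, +0.9792)
n_3 = (-0.9458, +0.3247)
  (0,1): δ = 65.97°  ·
  (0,2): δ = 68.34°  ·
  (0,3): δ = 127.68°  ·
  (1,2): δ = 45.69°  ✓
  (1,3): δ = 13.64°  ✓
  (2,3): δ = 120.67°  ·
antipodal pairs: 2

count = 2; pairs: (1,2), (1,3)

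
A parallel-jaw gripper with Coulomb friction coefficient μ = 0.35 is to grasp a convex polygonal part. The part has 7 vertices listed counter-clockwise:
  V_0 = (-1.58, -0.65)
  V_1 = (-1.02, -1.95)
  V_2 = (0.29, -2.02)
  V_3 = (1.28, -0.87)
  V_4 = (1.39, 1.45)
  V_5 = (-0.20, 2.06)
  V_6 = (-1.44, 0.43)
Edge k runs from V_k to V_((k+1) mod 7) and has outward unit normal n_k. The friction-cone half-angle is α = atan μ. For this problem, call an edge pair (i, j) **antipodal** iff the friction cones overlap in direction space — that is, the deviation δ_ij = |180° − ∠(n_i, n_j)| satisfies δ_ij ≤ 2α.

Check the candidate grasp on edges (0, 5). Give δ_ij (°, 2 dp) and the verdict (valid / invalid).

α = atan 0.35 = 19.29°;  2α = 38.58°
edge 0: e_0 = (+0.56, -1.30);  n_0 = (-0.9184, -0.3956)
edge 5: e_5 = (-1.24, -1.63);  n_5 = (-0.7959, +0.6055)
∠(n_0, n_5) = 60.57°
δ = |180° − 60.57°| = 119.43°
119.43° > 2α = 38.58°  →  invalid

δ = 119.43°, invalid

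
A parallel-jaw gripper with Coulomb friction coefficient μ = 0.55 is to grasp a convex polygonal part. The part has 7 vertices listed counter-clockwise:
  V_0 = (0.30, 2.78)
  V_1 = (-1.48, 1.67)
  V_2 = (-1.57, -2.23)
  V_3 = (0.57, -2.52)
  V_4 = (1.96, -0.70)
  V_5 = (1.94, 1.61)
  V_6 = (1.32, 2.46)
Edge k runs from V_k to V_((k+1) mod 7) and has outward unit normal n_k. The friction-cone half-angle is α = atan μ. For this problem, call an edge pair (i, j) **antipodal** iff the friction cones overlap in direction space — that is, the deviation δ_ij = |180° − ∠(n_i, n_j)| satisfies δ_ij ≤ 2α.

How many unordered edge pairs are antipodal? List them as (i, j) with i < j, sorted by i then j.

α = atan 0.55 = 28.81°;  2α = 57.62°
n_0 = (-0.5291, +0.8485)
n_1 = (-0.9997, +0.0231)
n_2 = (-0.1343, -0.9909)
n_3 = (+0.7947, -0.6070)
n_4 = (+1.0000, +0.0087)
n_5 = (+0.8079, +0.5893)
n_6 = (+0.2993, +0.9541)
  (0,1): δ = 123.27°  ·
  (0,2): δ = 39.66°  ✓
  (0,3): δ = 20.68°  ✓
  (0,4): δ = 58.55°  ·
  (0,5): δ = 94.16°  ·
  (0,6): δ = 130.63°  ·
  (1,2): δ = 96.40°  ·
  (1,3): δ = 36.05°  ✓
  (1,4): δ = 1.82°  ✓
  (1,5): δ = 37.43°  ✓
  (1,6): δ = 73.90°  ·
  (2,3): δ = 119.65°  ·
  (2,4): δ = 81.79°  ·
  (2,5): δ = 46.18°  ✓
  (2,6): δ = 9.70°  ✓
  (3,4): δ = 142.13°  ·
  (3,5): δ = 106.52°  ·
  (3,6): δ = 70.05°  ·
  (4,5): δ = 144.39°  ·
  (4,6): δ = 107.91°  ·
  (5,6): δ = 143.53°  ·
antipodal pairs: 7

count = 7; pairs: (0,2), (0,3), (1,3), (1,4), (1,5), (2,5), (2,6)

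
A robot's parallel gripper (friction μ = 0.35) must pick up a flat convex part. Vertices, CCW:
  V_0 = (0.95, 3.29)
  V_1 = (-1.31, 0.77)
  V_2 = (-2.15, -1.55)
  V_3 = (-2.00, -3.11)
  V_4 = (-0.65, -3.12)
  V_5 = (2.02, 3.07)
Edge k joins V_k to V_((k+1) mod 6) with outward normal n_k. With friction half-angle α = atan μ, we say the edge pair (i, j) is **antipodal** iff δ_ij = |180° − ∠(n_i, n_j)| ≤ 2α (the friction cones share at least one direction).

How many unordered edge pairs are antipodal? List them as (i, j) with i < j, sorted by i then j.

α = atan 0.35 = 19.29°;  2α = 38.58°
n_0 = (-0.7445, +0.6677)
n_1 = (-0.9403, +0.3404)
n_2 = (-0.9954, -0.0957)
n_3 = (-0.0074, -1.0000)
n_4 = (+0.9182, -0.3961)
n_5 = (+0.2014, +0.9795)
  (0,1): δ = 158.02°  ·
  (0,2): δ = 132.62°  ·
  (0,3): δ = 48.54°  ·
  (0,4): δ = 18.55°  ✓
  (0,5): δ = 120.27°  ·
  (1,2): δ = 154.60°  ·
  (1,3): δ = 70.52°  ·
  (1,4): δ = 3.43°  ✓
  (1,5): δ = 98.29°  ·
  (2,3): δ = 95.92°  ·
  (2,4): δ = 28.82°  ✓
  (2,5): δ = 72.89°  ·
  (3,4): δ = 112.91°  ·
  (3,5): δ = 11.19°  ✓
  (4,5): δ = 78.29°  ·
antipodal pairs: 4

count = 4; pairs: (0,4), (1,4), (2,4), (3,5)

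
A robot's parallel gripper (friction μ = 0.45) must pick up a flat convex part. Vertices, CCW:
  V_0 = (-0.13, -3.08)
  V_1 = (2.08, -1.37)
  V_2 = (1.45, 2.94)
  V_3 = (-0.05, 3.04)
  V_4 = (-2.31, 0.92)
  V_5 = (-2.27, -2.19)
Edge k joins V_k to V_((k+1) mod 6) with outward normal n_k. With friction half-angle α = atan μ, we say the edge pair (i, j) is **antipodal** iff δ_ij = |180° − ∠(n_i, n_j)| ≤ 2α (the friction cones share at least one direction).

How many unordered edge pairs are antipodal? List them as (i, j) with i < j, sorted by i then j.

α = atan 0.45 = 24.23°;  2α = 48.46°
n_0 = (+0.6120, -0.7909)
n_1 = (+0.9895, +0.1446)
n_2 = (+0.0665, +0.9978)
n_3 = (-0.6842, +0.7293)
n_4 = (-0.9999, -0.0129)
n_5 = (-0.3840, -0.9233)
  (0,1): δ = 119.41°  ·
  (0,2): δ = 41.55°  ✓
  (0,3): δ = 5.44°  ✓
  (0,4): δ = 53.01°  ·
  (0,5): δ = 119.69°  ·
  (1,2): δ = 102.13°  ·
  (1,3): δ = 55.15°  ·
  (1,4): δ = 7.58°  ✓
  (1,5): δ = 59.10°  ·
  (2,3): δ = 133.02°  ·
  (2,4): δ = 85.45°  ·
  (2,5): δ = 18.77°  ✓
  (3,4): δ = 132.43°  ·
  (3,5): δ = 65.75°  ·
  (4,5): δ = 113.32°  ·
antipodal pairs: 4

count = 4; pairs: (0,2), (0,3), (1,4), (2,5)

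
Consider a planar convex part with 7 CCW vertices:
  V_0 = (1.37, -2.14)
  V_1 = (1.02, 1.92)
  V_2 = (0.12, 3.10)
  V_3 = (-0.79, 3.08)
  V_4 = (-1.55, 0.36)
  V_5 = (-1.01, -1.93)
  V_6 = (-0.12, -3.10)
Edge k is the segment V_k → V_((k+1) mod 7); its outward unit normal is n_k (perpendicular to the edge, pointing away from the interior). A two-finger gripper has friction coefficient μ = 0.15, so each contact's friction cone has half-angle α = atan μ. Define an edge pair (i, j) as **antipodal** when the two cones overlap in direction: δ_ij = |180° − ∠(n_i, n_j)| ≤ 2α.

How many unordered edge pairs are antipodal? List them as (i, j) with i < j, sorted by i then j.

α = atan 0.15 = 8.53°;  2α = 17.06°
n_0 = (+0.9963, +0.0859)
n_1 = (+0.7951, +0.6064)
n_2 = (-0.0220, +0.9998)
n_3 = (-0.9631, +0.2691)
n_4 = (-0.9733, -0.2295)
n_5 = (-0.7959, -0.6054)
n_6 = (+0.5416, -0.8406)
  (0,1): δ = 147.59°  ·
  (0,2): δ = 93.67°  ·
  (0,3): δ = 20.54°  ·
  (0,4): δ = 8.34°  ✓
  (0,5): δ = 32.33°  ·
  (0,6): δ = 117.87°  ·
  (1,2): δ = 126.07°  ·
  (1,3): δ = 52.94°  ·
  (1,4): δ = 24.06°  ·
  (1,5): δ = 0.07°  ✓
  (1,6): δ = 85.46°  ·
  (2,3): δ = 106.87°  ·
  (2,4): δ = 77.99°  ·
  (2,5): δ = 54.00°  ·
  (2,6): δ = 31.53°  ·
  (3,4): δ = 151.12°  ·
  (3,5): δ = 127.13°  ·
  (3,6): δ = 41.60°  ·
  (4,5): δ = 156.01°  ·
  (4,6): δ = 70.47°  ·
  (5,6): δ = 94.47°  ·
antipodal pairs: 2

count = 2; pairs: (0,4), (1,5)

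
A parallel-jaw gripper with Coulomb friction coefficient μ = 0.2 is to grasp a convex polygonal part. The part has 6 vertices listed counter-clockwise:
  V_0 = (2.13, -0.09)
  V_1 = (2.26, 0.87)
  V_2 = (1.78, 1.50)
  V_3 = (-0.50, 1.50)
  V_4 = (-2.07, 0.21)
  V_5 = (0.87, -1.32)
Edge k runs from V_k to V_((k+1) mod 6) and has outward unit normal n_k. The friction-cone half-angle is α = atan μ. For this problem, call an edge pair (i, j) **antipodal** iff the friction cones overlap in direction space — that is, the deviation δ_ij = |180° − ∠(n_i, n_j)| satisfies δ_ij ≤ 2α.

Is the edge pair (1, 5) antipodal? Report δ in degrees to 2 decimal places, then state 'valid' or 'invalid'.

α = atan 0.2 = 11.31°;  2α = 22.62°
edge 1: e_1 = (-0.48, +0.63);  n_1 = (+0.7954, +0.6060)
edge 5: e_5 = (+1.26, +1.23);  n_5 = (+0.6985, -0.7156)
∠(n_1, n_5) = 82.99°
δ = |180° − 82.99°| = 97.01°
97.01° > 2α = 22.62°  →  invalid

δ = 97.01°, invalid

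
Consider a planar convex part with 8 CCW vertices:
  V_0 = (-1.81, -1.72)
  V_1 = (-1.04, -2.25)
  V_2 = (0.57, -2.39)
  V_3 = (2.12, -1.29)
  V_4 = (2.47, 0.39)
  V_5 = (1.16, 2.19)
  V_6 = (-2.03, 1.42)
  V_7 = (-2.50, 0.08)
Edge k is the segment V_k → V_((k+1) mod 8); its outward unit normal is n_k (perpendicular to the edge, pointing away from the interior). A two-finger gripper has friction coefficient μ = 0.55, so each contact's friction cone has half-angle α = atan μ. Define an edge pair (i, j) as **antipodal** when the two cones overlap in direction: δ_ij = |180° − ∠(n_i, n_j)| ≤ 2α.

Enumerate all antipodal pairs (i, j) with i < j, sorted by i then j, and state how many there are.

α = atan 0.55 = 28.81°;  2α = 57.62°
n_0 = (-0.5670, -0.8237)
n_1 = (-0.0866, -0.9962)
n_2 = (+0.5787, -0.8155)
n_3 = (+0.9790, -0.2040)
n_4 = (+0.8085, +0.5884)
n_5 = (-0.2346, +0.9721)
n_6 = (-0.9436, +0.3310)
n_7 = (-0.9337, -0.3579)
  (0,1): δ = 150.43°  ·
  (0,2): δ = 110.10°  ·
  (0,3): δ = 67.23°  ·
  (0,4): δ = 19.41°  ✓
  (0,5): δ = 48.11°  ✓
  (0,6): δ = 105.21°  ·
  (0,7): δ = 145.51°  ·
  (1,2): δ = 139.67°  ·
  (1,3): δ = 96.80°  ·
  (1,4): δ = 48.98°  ✓
  (1,5): δ = 18.54°  ✓
  (1,6): δ = 75.64°  ·
  (1,7): δ = 115.94°  ·
  (2,3): δ = 137.13°  ·
  (2,4): δ = 89.32°  ·
  (2,5): δ = 21.79°  ✓
  (2,6): δ = 35.31°  ✓
  (2,7): δ = 75.61°  ·
  (3,4): δ = 132.19°  ·
  (3,5): δ = 64.66°  ·
  (3,6): δ = 7.56°  ✓
  (3,7): δ = 32.74°  ✓
  (4,5): δ = 112.48°  ·
  (4,6): δ = 55.37°  ✓
  (4,7): δ = 15.07°  ✓
  (5,6): δ = 122.90°  ·
  (5,7): δ = 82.60°  ·
  (6,7): δ = 139.70°  ·
antipodal pairs: 10

count = 10; pairs: (0,4), (0,5), (1,4), (1,5), (2,5), (2,6), (3,6), (3,7), (4,6), (4,7)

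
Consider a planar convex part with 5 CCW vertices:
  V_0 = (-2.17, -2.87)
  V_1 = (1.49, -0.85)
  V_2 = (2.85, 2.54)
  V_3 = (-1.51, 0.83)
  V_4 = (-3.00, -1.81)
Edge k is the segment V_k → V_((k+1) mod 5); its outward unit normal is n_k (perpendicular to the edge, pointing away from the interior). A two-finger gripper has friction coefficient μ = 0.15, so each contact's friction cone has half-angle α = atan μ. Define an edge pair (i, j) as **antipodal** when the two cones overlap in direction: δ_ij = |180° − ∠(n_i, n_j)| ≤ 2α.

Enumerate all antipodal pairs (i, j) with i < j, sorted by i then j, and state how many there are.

α = atan 0.15 = 8.53°;  2α = 17.06°
n_0 = (+0.4832, -0.8755)
n_1 = (+0.9281, -0.3723)
n_2 = (-0.3651, +0.9310)
n_3 = (-0.8709, +0.4915)
n_4 = (-0.7873, -0.6165)
  (0,1): δ = 140.75°  ·
  (0,2): δ = 7.48°  ✓
  (0,3): δ = 31.67°  ·
  (0,4): δ = 99.17°  ·
  (1,2): δ = 46.73°  ·
  (1,3): δ = 7.58°  ✓
  (1,4): δ = 59.92°  ·
  (2,3): δ = 140.86°  ·
  (2,4): δ = 73.35°  ·
  (3,4): δ = 112.50°  ·
antipodal pairs: 2

count = 2; pairs: (0,2), (1,3)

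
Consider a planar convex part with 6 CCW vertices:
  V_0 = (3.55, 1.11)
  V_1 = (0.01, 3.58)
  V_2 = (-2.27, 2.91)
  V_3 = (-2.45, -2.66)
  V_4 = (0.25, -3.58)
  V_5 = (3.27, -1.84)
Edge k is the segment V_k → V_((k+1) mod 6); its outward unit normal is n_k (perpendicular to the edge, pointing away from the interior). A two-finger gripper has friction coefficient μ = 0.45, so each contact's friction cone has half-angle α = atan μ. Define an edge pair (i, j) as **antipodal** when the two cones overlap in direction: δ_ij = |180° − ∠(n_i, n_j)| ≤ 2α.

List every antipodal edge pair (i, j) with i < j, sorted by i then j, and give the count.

α = atan 0.45 = 24.23°;  2α = 48.46°
n_0 = (+0.5722, +0.8201)
n_1 = (-0.2819, +0.9594)
n_2 = (-0.9995, +0.0323)
n_3 = (-0.3225, -0.9466)
n_4 = (+0.4992, -0.8665)
n_5 = (+0.9955, -0.0945)
  (0,1): δ = 128.72°  ·
  (0,2): δ = 56.95°  ·
  (0,3): δ = 16.09°  ✓
  (0,4): δ = 64.85°  ·
  (0,5): δ = 119.48°  ·
  (1,2): δ = 108.23°  ·
  (1,3): δ = 35.19°  ✓
  (1,4): δ = 13.57°  ✓
  (1,5): δ = 68.20°  ·
  (2,3): δ = 106.97°  ·
  (2,4): δ = 58.20°  ·
  (2,5): δ = 3.57°  ✓
  (3,4): δ = 131.24°  ·
  (3,5): δ = 76.61°  ·
  (4,5): δ = 125.37°  ·
antipodal pairs: 4

count = 4; pairs: (0,3), (1,3), (1,4), (2,5)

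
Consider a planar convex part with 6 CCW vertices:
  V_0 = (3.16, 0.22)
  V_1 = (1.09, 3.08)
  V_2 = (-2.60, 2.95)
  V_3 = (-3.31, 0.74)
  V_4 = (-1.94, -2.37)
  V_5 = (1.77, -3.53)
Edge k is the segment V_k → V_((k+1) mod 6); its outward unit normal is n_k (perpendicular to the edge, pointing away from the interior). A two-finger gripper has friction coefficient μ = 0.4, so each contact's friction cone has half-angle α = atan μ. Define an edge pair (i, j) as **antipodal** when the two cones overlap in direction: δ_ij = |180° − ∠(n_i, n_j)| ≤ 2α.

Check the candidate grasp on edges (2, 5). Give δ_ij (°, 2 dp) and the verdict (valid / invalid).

δ = 2.53°, valid

α = atan 0.4 = 21.80°;  2α = 43.60°
edge 2: e_2 = (-0.71, -2.21);  n_2 = (-0.9521, +0.3059)
edge 5: e_5 = (+1.39, +3.75);  n_5 = (+0.9377, -0.3476)
∠(n_2, n_5) = 177.47°
δ = |180° − 177.47°| = 2.53°
2.53° ≤ 2α = 43.60°  →  valid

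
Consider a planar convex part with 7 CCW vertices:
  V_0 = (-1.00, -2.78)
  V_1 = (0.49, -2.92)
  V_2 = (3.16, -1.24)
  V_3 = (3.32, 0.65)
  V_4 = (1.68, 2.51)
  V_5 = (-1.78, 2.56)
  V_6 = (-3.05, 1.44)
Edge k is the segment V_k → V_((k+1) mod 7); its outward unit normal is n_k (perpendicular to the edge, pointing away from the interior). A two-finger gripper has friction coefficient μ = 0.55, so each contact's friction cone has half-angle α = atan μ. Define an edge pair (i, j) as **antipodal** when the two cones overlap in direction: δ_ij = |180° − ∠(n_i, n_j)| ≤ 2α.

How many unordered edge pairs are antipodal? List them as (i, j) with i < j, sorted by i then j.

α = atan 0.55 = 28.81°;  2α = 57.62°
n_0 = (-0.0935, -0.9956)
n_1 = (+0.5326, -0.8464)
n_2 = (+0.9964, -0.0844)
n_3 = (+0.7501, +0.6614)
n_4 = (+0.0144, +0.9999)
n_5 = (-0.6614, +0.7500)
n_6 = (-0.8995, -0.4370)
  (0,1): δ = 142.45°  ·
  (0,2): δ = 89.47°  ·
  (0,3): δ = 43.23°  ✓
  (0,4): δ = 4.54°  ✓
  (0,5): δ = 46.78°  ✓
  (0,6): δ = 121.28°  ·
  (1,2): δ = 127.02°  ·
  (1,3): δ = 80.78°  ·
  (1,4): δ = 33.01°  ✓
  (1,5): δ = 9.23°  ✓
  (1,6): δ = 83.73°  ·
  (2,3): δ = 133.76°  ·
  (2,4): δ = 85.99°  ·
  (2,5): δ = 43.75°  ✓
  (2,6): δ = 30.75°  ✓
  (3,4): δ = 132.23°  ·
  (3,5): δ = 89.99°  ·
  (3,6): δ = 15.49°  ✓
  (4,5): δ = 137.76°  ·
  (4,6): δ = 63.26°  ·
  (5,6): δ = 105.50°  ·
antipodal pairs: 8

count = 8; pairs: (0,3), (0,4), (0,5), (1,4), (1,5), (2,5), (2,6), (3,6)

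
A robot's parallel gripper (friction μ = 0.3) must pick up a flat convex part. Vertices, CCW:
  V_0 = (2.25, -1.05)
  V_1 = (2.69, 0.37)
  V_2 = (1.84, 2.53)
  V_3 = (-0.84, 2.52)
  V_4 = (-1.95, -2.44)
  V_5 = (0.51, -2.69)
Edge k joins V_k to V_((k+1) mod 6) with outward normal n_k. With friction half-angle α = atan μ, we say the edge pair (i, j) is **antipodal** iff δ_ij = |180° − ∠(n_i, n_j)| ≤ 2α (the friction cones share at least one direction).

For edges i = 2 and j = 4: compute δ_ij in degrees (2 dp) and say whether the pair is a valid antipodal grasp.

α = atan 0.3 = 16.70°;  2α = 33.40°
edge 2: e_2 = (-2.68, -0.01);  n_2 = (-0.0037, +1.0000)
edge 4: e_4 = (+2.46, -0.25);  n_4 = (-0.1011, -0.9949)
∠(n_2, n_4) = 173.98°
δ = |180° − 173.98°| = 6.02°
6.02° ≤ 2α = 33.40°  →  valid

δ = 6.02°, valid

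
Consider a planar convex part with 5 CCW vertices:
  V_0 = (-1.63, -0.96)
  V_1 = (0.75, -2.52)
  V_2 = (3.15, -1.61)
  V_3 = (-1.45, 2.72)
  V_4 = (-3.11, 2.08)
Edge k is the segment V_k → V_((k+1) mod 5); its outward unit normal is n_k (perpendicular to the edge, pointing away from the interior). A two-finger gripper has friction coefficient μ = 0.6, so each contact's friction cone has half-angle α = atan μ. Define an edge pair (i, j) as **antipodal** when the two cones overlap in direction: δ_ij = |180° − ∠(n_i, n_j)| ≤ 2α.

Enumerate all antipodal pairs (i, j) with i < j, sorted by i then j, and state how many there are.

α = atan 0.6 = 30.96°;  2α = 61.93°
n_0 = (-0.5482, -0.8364)
n_1 = (+0.3545, -0.9350)
n_2 = (+0.6854, +0.7282)
n_3 = (-0.3597, +0.9331)
n_4 = (-0.8991, -0.4377)
  (0,1): δ = 125.99°  ·
  (0,2): δ = 10.02°  ✓
  (0,3): δ = 54.33°  ✓
  (0,4): δ = 149.20°  ·
  (1,2): δ = 64.03°  ·
  (1,3): δ = 0.32°  ✓
  (1,4): δ = 95.19°  ·
  (2,3): δ = 115.65°  ·
  (2,4): δ = 20.77°  ✓
  (3,4): δ = 85.12°  ·
antipodal pairs: 4

count = 4; pairs: (0,2), (0,3), (1,3), (2,4)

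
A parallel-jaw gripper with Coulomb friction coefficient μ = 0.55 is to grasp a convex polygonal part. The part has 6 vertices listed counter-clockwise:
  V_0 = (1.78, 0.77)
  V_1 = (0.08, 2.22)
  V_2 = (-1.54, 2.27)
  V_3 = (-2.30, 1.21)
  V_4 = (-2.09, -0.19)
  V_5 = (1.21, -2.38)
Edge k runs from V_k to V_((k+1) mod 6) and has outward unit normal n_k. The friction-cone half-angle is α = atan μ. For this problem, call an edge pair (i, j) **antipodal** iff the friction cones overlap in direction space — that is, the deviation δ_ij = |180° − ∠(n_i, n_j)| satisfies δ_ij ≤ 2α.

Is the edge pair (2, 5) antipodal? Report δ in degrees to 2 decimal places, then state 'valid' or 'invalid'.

δ = 25.38°, valid

α = atan 0.55 = 28.81°;  2α = 57.62°
edge 2: e_2 = (-0.76, -1.06);  n_2 = (-0.8127, +0.5827)
edge 5: e_5 = (+0.57, +3.15);  n_5 = (+0.9840, -0.1781)
∠(n_2, n_5) = 154.62°
δ = |180° − 154.62°| = 25.38°
25.38° ≤ 2α = 57.62°  →  valid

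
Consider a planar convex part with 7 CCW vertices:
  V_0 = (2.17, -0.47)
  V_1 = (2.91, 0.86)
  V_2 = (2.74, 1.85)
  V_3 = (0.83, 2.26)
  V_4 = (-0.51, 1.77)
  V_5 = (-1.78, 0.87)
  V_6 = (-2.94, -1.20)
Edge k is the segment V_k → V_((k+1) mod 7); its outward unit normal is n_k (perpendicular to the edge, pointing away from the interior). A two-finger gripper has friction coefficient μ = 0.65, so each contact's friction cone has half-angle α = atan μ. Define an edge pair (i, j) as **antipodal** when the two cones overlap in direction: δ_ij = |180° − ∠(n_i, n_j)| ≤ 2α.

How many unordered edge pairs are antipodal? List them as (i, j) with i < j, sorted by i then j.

count = 9; pairs: (0,3), (0,4), (0,5), (1,4), (1,5), (2,6), (3,6), (4,6), (5,6)

α = atan 0.65 = 33.02°;  2α = 66.05°
n_0 = (+0.8738, -0.4862)
n_1 = (+0.9856, +0.1692)
n_2 = (+0.2099, +0.9777)
n_3 = (-0.3434, +0.9392)
n_4 = (-0.5782, +0.8159)
n_5 = (-0.8724, +0.4889)
n_6 = (+0.1414, -0.9899)
  (0,1): δ = 141.17°  ·
  (0,2): δ = 73.02°  ·
  (0,3): δ = 40.82°  ✓
  (0,4): δ = 25.59°  ✓
  (0,5): δ = 0.17°  ✓
  (0,6): δ = 127.22°  ·
  (1,2): δ = 111.86°  ·
  (1,3): δ = 79.66°  ·
  (1,4): δ = 64.42°  ✓
  (1,5): δ = 39.01°  ✓
  (1,6): δ = 88.39°  ·
  (2,3): δ = 147.80°  ·
  (2,4): δ = 132.56°  ·
  (2,5): δ = 107.15°  ·
  (2,6): δ = 20.25°  ✓
  (3,4): δ = 164.76°  ·
  (3,5): δ = 139.35°  ·
  (3,6): δ = 11.96°  ✓
  (4,5): δ = 154.59°  ·
  (4,6): δ = 27.19°  ✓
  (5,6): δ = 52.60°  ✓
antipodal pairs: 9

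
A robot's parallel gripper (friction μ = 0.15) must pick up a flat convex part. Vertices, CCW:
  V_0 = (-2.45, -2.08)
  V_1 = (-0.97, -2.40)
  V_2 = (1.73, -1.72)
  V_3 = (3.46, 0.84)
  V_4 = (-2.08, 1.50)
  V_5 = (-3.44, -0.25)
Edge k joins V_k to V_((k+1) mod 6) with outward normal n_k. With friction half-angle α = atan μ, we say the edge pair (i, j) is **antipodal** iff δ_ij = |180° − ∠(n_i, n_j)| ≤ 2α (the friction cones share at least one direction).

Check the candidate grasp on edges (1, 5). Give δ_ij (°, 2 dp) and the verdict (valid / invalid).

δ = 104.28°, invalid

α = atan 0.15 = 8.53°;  2α = 17.06°
edge 1: e_1 = (+2.70, +0.68);  n_1 = (+0.2442, -0.9697)
edge 5: e_5 = (+0.99, -1.83);  n_5 = (-0.8795, -0.4758)
∠(n_1, n_5) = 75.72°
δ = |180° − 75.72°| = 104.28°
104.28° > 2α = 17.06°  →  invalid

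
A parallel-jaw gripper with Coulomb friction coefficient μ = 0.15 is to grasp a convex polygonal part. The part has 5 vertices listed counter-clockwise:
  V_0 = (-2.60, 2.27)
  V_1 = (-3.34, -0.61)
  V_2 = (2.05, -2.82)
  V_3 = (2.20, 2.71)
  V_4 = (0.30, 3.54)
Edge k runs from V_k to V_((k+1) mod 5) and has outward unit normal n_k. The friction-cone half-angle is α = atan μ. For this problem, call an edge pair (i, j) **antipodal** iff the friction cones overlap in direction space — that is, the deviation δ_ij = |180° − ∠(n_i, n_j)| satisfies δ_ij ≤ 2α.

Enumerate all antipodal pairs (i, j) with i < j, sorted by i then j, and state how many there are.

count = 2; pairs: (0,2), (1,3)

α = atan 0.15 = 8.53°;  2α = 17.06°
n_0 = (-0.9685, +0.2489)
n_1 = (-0.3794, -0.9252)
n_2 = (+0.9996, -0.0271)
n_3 = (+0.4003, +0.9164)
n_4 = (-0.4012, +0.9160)
  (0,1): δ = 97.88°  ·
  (0,2): δ = 12.86°  ✓
  (0,3): δ = 80.81°  ·
  (0,4): δ = 128.06°  ·
  (1,2): δ = 69.26°  ·
  (1,3): δ = 1.30°  ✓
  (1,4): δ = 45.94°  ·
  (2,3): δ = 112.04°  ·
  (2,4): δ = 64.80°  ·
  (3,4): δ = 132.75°  ·
antipodal pairs: 2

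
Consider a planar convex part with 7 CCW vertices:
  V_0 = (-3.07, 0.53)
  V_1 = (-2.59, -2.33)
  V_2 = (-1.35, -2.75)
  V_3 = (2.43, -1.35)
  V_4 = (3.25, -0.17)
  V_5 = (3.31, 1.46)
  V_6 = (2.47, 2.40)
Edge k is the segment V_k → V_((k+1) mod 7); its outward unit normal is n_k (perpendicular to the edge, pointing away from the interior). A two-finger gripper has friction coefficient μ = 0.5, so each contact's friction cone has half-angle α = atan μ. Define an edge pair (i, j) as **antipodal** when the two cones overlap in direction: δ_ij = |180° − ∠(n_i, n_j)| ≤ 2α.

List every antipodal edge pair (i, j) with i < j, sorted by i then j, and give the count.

α = atan 0.5 = 26.57°;  2α = 53.13°
n_0 = (-0.9862, -0.1655)
n_1 = (-0.3208, -0.9471)
n_2 = (+0.3473, -0.9377)
n_3 = (+0.8212, -0.5707)
n_4 = (+0.9993, -0.0368)
n_5 = (+0.7457, +0.6663)
n_6 = (-0.3198, +0.9475)
  (0,1): δ = 118.24°  ·
  (0,2): δ = 79.20°  ·
  (0,3): δ = 44.32°  ✓
  (0,4): δ = 11.64°  ✓
  (0,5): δ = 32.26°  ✓
  (0,6): δ = 99.12°  ·
  (1,2): δ = 140.97°  ·
  (1,3): δ = 106.08°  ·
  (1,4): δ = 73.40°  ·
  (1,5): δ = 29.50°  ✓
  (1,6): δ = 37.36°  ✓
  (2,3): δ = 145.12°  ·
  (2,4): δ = 112.43°  ·
  (2,5): δ = 68.54°  ·
  (2,6): δ = 1.67°  ✓
  (3,4): δ = 147.31°  ·
  (3,5): δ = 103.42°  ·
  (3,6): δ = 36.55°  ✓
  (4,5): δ = 136.11°  ·
  (4,6): δ = 69.24°  ·
  (5,6): δ = 113.13°  ·
antipodal pairs: 7

count = 7; pairs: (0,3), (0,4), (0,5), (1,5), (1,6), (2,6), (3,6)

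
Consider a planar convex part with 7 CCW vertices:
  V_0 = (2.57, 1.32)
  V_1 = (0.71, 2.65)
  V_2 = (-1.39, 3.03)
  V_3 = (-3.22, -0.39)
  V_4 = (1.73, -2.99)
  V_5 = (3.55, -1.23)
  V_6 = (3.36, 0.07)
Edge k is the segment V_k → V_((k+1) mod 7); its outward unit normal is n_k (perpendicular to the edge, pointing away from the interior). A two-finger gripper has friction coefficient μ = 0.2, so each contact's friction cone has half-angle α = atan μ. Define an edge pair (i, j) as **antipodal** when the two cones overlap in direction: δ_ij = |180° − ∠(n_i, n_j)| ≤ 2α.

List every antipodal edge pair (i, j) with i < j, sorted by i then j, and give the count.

α = atan 0.2 = 11.31°;  2α = 22.62°
n_0 = (+0.5817, +0.8134)
n_1 = (+0.1781, +0.9840)
n_2 = (-0.8817, +0.4718)
n_3 = (-0.4650, -0.8853)
n_4 = (+0.6952, -0.7189)
n_5 = (+0.9895, +0.1446)
n_6 = (+0.8453, +0.5342)
  (0,1): δ = 154.69°  ·
  (0,2): δ = 82.58°  ·
  (0,3): δ = 7.86°  ✓
  (0,4): δ = 79.61°  ·
  (0,5): δ = 133.88°  ·
  (0,6): δ = 157.86°  ·
  (1,2): δ = 107.89°  ·
  (1,3): δ = 17.45°  ✓
  (1,4): δ = 54.30°  ·
  (1,5): δ = 108.57°  ·
  (1,6): δ = 132.55°  ·
  (2,3): δ = 89.56°  ·
  (2,4): δ = 17.81°  ✓
  (2,5): δ = 36.47°  ·
  (2,6): δ = 60.44°  ·
  (3,4): δ = 108.25°  ·
  (3,5): δ = 53.97°  ·
  (3,6): δ = 30.00°  ·
  (4,5): δ = 125.72°  ·
  (4,6): δ = 101.75°  ·
  (5,6): δ = 156.02°  ·
antipodal pairs: 3

count = 3; pairs: (0,3), (1,3), (2,4)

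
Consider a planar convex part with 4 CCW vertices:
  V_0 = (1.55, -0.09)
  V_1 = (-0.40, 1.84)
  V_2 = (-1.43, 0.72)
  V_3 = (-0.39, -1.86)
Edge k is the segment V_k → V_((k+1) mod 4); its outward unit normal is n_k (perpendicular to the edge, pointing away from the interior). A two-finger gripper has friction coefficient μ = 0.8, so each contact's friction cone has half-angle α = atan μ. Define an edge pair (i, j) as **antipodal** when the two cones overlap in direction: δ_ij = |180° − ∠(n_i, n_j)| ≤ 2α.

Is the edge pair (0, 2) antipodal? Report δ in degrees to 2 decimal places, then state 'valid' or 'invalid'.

α = atan 0.8 = 38.66°;  2α = 77.32°
edge 0: e_0 = (-1.95, +1.93);  n_0 = (+0.7035, +0.7107)
edge 2: e_2 = (+1.04, -2.58);  n_2 = (-0.9275, -0.3739)
∠(n_0, n_2) = 156.66°
δ = |180° − 156.66°| = 23.34°
23.34° ≤ 2α = 77.32°  →  valid

δ = 23.34°, valid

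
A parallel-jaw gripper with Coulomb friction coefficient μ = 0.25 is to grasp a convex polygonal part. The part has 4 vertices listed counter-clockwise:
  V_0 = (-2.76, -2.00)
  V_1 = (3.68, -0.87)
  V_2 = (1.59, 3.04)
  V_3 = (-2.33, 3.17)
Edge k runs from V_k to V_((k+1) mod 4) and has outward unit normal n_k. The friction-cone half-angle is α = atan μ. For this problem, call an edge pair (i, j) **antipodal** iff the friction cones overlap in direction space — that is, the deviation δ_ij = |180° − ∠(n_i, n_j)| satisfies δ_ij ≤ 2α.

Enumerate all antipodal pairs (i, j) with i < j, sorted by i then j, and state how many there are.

count = 1; pairs: (0,2)

α = atan 0.25 = 14.04°;  2α = 28.07°
n_0 = (+0.1728, -0.9850)
n_1 = (+0.8819, +0.4714)
n_2 = (+0.0331, +0.9995)
n_3 = (-0.9966, +0.0829)
  (0,1): δ = 71.83°  ·
  (0,2): δ = 11.85°  ✓
  (0,3): δ = 75.29°  ·
  (1,2): δ = 120.03°  ·
  (1,3): δ = 32.88°  ·
  (2,3): δ = 92.86°  ·
antipodal pairs: 1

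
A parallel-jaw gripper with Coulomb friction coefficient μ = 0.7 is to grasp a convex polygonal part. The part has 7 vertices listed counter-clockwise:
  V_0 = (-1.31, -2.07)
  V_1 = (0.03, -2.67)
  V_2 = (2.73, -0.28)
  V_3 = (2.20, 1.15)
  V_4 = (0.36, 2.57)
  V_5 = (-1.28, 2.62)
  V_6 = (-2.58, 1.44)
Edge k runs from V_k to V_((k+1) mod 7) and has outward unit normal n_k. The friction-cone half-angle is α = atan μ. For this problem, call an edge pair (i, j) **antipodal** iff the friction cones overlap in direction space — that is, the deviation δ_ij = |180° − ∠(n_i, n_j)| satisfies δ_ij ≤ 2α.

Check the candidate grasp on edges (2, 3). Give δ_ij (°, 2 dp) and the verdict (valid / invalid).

δ = 147.99°, invalid

α = atan 0.7 = 34.99°;  2α = 69.98°
edge 2: e_2 = (-0.53, +1.43);  n_2 = (+0.9377, +0.3475)
edge 3: e_3 = (-1.84, +1.42);  n_3 = (+0.6110, +0.7917)
∠(n_2, n_3) = 32.01°
δ = |180° − 32.01°| = 147.99°
147.99° > 2α = 69.98°  →  invalid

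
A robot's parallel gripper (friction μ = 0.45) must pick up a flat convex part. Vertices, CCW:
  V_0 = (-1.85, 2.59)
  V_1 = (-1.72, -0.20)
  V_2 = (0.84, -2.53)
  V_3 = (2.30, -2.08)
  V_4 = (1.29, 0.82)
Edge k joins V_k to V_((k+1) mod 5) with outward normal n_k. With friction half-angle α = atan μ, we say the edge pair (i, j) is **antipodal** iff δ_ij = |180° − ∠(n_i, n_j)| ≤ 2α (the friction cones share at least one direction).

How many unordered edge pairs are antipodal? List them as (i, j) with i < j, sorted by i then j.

α = atan 0.45 = 24.23°;  2α = 48.46°
n_0 = (-0.9989, -0.0465)
n_1 = (-0.6731, -0.7395)
n_2 = (+0.2945, -0.9556)
n_3 = (+0.9444, +0.3289)
n_4 = (+0.4911, +0.8711)
  (0,1): δ = 134.97°  ·
  (0,2): δ = 75.54°  ·
  (0,3): δ = 16.53°  ✓
  (0,4): δ = 57.92°  ·
  (1,2): δ = 120.56°  ·
  (1,3): δ = 28.49°  ✓
  (1,4): δ = 12.90°  ✓
  (2,3): δ = 87.93°  ·
  (2,4): δ = 46.54°  ✓
  (3,4): δ = 138.61°  ·
antipodal pairs: 4

count = 4; pairs: (0,3), (1,3), (1,4), (2,4)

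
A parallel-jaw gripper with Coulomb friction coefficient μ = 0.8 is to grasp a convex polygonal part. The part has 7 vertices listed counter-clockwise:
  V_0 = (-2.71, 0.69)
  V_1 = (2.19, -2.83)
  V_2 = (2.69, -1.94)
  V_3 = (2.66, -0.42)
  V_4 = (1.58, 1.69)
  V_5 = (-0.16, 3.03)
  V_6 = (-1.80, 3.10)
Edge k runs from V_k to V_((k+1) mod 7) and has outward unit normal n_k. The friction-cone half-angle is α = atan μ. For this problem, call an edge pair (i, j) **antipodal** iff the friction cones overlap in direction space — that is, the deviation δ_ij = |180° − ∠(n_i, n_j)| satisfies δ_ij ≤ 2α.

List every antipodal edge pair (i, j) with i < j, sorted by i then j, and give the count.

count = 9; pairs: (0,2), (0,3), (0,4), (0,5), (1,5), (1,6), (2,6), (3,6), (4,6)

α = atan 0.8 = 38.66°;  2α = 77.32°
n_0 = (-0.5834, -0.8122)
n_1 = (+0.8718, -0.4898)
n_2 = (+0.9998, +0.0197)
n_3 = (+0.8902, +0.4556)
n_4 = (+0.6102, +0.7923)
n_5 = (+0.0426, +0.9991)
n_6 = (-0.9355, +0.3532)
  (0,1): δ = 83.63°  ·
  (0,2): δ = 53.18°  ✓
  (0,3): δ = 27.20°  ✓
  (0,4): δ = 1.91°  ✓
  (0,5): δ = 33.25°  ✓
  (0,6): δ = 105.01°  ·
  (1,2): δ = 149.54°  ·
  (1,3): δ = 123.57°  ·
  (1,4): δ = 98.27°  ·
  (1,5): δ = 63.12°  ✓
  (1,6): δ = 8.64°  ✓
  (2,3): δ = 154.03°  ·
  (2,4): δ = 128.73°  ·
  (2,5): δ = 93.57°  ·
  (2,6): δ = 21.82°  ✓
  (3,4): δ = 154.71°  ·
  (3,5): δ = 119.55°  ·
  (3,6): δ = 47.79°  ✓
  (4,5): δ = 144.84°  ·
  (4,6): δ = 73.09°  ✓
  (5,6): δ = 108.24°  ·
antipodal pairs: 9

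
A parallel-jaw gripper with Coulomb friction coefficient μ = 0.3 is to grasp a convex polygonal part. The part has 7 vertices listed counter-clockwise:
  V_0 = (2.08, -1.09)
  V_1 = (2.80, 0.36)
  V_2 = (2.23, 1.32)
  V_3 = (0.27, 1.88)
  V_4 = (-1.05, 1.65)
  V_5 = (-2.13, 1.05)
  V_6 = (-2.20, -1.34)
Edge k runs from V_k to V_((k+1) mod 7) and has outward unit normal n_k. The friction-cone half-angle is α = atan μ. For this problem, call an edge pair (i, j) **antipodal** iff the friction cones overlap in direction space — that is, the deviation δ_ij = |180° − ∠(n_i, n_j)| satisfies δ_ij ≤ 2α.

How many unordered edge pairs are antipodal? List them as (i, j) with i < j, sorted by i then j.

α = atan 0.3 = 16.70°;  2α = 33.40°
n_0 = (+0.8957, -0.4447)
n_1 = (+0.8599, +0.5105)
n_2 = (+0.2747, +0.9615)
n_3 = (-0.1717, +0.9852)
n_4 = (-0.4856, +0.8742)
n_5 = (-0.9996, +0.0293)
n_6 = (+0.0583, -0.9983)
  (0,1): δ = 122.89°  ·
  (0,2): δ = 79.54°  ·
  (0,3): δ = 53.71°  ·
  (0,4): δ = 34.54°  ·
  (0,5): δ = 24.73°  ✓
  (0,6): δ = 119.75°  ·
  (1,2): δ = 136.65°  ·
  (1,3): δ = 110.82°  ·
  (1,4): δ = 91.65°  ·
  (1,5): δ = 32.38°  ✓
  (1,6): δ = 62.64°  ·
  (2,3): δ = 154.17°  ·
  (2,4): δ = 135.00°  ·
  (2,5): δ = 75.73°  ·
  (2,6): δ = 19.29°  ✓
  (3,4): δ = 160.83°  ·
  (3,5): δ = 101.56°  ·
  (3,6): δ = 6.54°  ✓
  (4,5): δ = 120.73°  ·
  (4,6): δ = 25.71°  ✓
  (5,6): δ = 84.98°  ·
antipodal pairs: 5

count = 5; pairs: (0,5), (1,5), (2,6), (3,6), (4,6)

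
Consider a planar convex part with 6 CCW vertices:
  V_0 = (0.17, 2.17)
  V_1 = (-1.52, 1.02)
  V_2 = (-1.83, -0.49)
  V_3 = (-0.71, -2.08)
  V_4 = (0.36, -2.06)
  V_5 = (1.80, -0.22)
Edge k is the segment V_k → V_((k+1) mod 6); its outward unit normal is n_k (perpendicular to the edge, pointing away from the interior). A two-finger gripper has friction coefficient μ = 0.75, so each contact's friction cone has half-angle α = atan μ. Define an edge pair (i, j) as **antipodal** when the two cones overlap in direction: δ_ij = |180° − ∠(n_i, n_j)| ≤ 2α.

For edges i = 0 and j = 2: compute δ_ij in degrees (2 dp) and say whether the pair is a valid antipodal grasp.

δ = 89.07°, invalid

α = atan 0.75 = 36.87°;  2α = 73.74°
edge 0: e_0 = (-1.69, -1.15);  n_0 = (-0.5626, +0.8267)
edge 2: e_2 = (+1.12, -1.59);  n_2 = (-0.8175, -0.5759)
∠(n_0, n_2) = 90.93°
δ = |180° − 90.93°| = 89.07°
89.07° > 2α = 73.74°  →  invalid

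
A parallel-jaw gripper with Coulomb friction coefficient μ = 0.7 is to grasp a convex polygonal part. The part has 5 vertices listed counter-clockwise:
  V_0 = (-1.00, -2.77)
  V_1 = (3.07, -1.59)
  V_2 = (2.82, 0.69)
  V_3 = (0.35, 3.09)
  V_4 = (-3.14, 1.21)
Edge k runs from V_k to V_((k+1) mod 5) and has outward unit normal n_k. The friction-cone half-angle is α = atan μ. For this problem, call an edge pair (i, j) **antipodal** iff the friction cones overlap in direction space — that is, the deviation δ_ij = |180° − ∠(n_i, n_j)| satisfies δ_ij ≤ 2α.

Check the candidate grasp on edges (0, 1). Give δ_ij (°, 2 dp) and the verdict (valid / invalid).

α = atan 0.7 = 34.99°;  2α = 69.98°
edge 0: e_0 = (+4.07, +1.18);  n_0 = (+0.2785, -0.9604)
edge 1: e_1 = (-0.25, +2.28);  n_1 = (+0.9940, +0.1090)
∠(n_0, n_1) = 80.09°
δ = |180° − 80.09°| = 99.91°
99.91° > 2α = 69.98°  →  invalid

δ = 99.91°, invalid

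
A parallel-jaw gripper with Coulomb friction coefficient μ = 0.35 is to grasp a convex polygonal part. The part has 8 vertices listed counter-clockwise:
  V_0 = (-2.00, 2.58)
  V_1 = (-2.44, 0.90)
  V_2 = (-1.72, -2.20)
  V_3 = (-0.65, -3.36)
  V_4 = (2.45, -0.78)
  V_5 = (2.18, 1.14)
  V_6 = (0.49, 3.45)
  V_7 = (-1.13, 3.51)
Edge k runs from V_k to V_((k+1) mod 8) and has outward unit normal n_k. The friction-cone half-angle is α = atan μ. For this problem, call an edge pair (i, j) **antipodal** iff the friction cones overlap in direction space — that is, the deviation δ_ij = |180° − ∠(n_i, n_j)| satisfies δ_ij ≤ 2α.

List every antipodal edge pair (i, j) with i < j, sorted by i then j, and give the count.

count = 7; pairs: (0,3), (0,4), (1,4), (1,5), (2,4), (2,5), (3,7)

α = atan 0.35 = 19.29°;  2α = 38.58°
n_0 = (-0.9674, +0.2534)
n_1 = (-0.9741, -0.2262)
n_2 = (-0.7350, -0.6780)
n_3 = (+0.6397, -0.7686)
n_4 = (+0.9903, +0.1393)
n_5 = (+0.8071, +0.5905)
n_6 = (+0.0370, +0.9993)
n_7 = (-0.7303, +0.6832)
  (0,1): δ = 152.25°  ·
  (0,2): δ = 122.63°  ·
  (0,3): δ = 35.55°  ✓
  (0,4): δ = 22.68°  ✓
  (0,5): δ = 50.87°  ·
  (0,6): δ = 102.56°  ·
  (0,7): δ = 151.59°  ·
  (1,2): δ = 150.39°  ·
  (1,3): δ = 63.31°  ·
  (1,4): δ = 5.07°  ✓
  (1,5): δ = 23.11°  ✓
  (1,6): δ = 74.80°  ·
  (1,7): δ = 123.83°  ·
  (2,3): δ = 92.92°  ·
  (2,4): δ = 34.68°  ✓
  (2,5): δ = 6.50°  ✓
  (2,6): δ = 45.19°  ·
  (2,7): δ = 94.22°  ·
  (3,4): δ = 121.76°  ·
  (3,5): δ = 93.58°  ·
  (3,6): δ = 41.89°  ·
  (3,7): δ = 7.14°  ✓
  (4,5): δ = 151.82°  ·
  (4,6): δ = 100.13°  ·
  (4,7): δ = 51.10°  ·
  (5,6): δ = 128.31°  ·
  (5,7): δ = 79.28°  ·
  (6,7): δ = 130.97°  ·
antipodal pairs: 7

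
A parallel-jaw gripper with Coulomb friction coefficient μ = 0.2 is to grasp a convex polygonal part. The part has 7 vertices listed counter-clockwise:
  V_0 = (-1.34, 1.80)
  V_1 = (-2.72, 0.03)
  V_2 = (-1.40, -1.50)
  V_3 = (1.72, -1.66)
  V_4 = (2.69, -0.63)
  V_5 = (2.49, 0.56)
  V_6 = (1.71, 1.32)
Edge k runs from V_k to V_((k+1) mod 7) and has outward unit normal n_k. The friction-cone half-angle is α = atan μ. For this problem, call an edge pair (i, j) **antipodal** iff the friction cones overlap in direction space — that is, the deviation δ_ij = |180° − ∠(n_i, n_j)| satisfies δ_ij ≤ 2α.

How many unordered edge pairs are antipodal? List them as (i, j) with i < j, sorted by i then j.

count = 3; pairs: (0,3), (1,5), (2,6)

α = atan 0.2 = 11.31°;  2α = 22.62°
n_0 = (-0.7886, +0.6149)
n_1 = (-0.7572, -0.6532)
n_2 = (-0.0512, -0.9987)
n_3 = (+0.7280, -0.6856)
n_4 = (+0.9862, +0.1657)
n_5 = (+0.6979, +0.7162)
n_6 = (+0.1555, +0.9878)
  (0,1): δ = 101.27°  ·
  (0,2): δ = 54.99°  ·
  (0,3): δ = 5.34°  ✓
  (0,4): δ = 47.48°  ·
  (0,5): δ = 83.69°  ·
  (0,6): δ = 119.00°  ·
  (1,2): δ = 133.72°  ·
  (1,3): δ = 84.07°  ·
  (1,4): δ = 31.25°  ·
  (1,5): δ = 4.96°  ✓
  (1,6): δ = 40.27°  ·
  (2,3): δ = 130.35°  ·
  (2,4): δ = 77.52°  ·
  (2,5): δ = 41.32°  ·
  (2,6): δ = 6.01°  ✓
  (3,4): δ = 127.18°  ·
  (3,5): δ = 90.97°  ·
  (3,6): δ = 55.66°  ·
  (4,5): δ = 143.80°  ·
  (4,6): δ = 108.48°  ·
  (5,6): δ = 144.69°  ·
antipodal pairs: 3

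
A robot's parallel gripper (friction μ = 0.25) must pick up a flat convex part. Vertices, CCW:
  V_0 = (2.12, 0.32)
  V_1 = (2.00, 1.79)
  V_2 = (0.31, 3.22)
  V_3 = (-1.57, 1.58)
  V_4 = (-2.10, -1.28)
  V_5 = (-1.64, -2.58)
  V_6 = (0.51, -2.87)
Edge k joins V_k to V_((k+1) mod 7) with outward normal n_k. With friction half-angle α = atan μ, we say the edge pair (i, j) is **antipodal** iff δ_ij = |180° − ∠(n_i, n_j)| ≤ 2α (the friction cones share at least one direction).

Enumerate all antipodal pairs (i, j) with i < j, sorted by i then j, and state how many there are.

count = 4; pairs: (0,3), (0,4), (2,6), (3,6)

α = atan 0.25 = 14.04°;  2α = 28.07°
n_0 = (+0.9967, +0.0814)
n_1 = (+0.6459, +0.7634)
n_2 = (-0.6574, +0.7536)
n_3 = (-0.9833, +0.1822)
n_4 = (-0.9427, -0.3336)
n_5 = (-0.1337, -0.9910)
n_6 = (+0.8927, -0.4506)
  (0,1): δ = 134.90°  ·
  (0,2): δ = 53.57°  ·
  (0,3): δ = 15.17°  ✓
  (0,4): δ = 14.82°  ✓
  (0,5): δ = 77.65°  ·
  (0,6): δ = 148.55°  ·
  (1,2): δ = 98.66°  ·
  (1,3): δ = 60.26°  ·
  (1,4): δ = 30.28°  ·
  (1,5): δ = 32.55°  ·
  (1,6): δ = 103.46°  ·
  (2,3): δ = 141.60°  ·
  (2,4): δ = 111.61°  ·
  (2,5): δ = 48.78°  ·
  (2,6): δ = 22.12°  ✓
  (3,4): δ = 150.02°  ·
  (3,5): δ = 87.18°  ·
  (3,6): δ = 16.28°  ✓
  (4,5): δ = 117.17°  ·
  (4,6): δ = 46.27°  ·
  (5,6): δ = 109.10°  ·
antipodal pairs: 4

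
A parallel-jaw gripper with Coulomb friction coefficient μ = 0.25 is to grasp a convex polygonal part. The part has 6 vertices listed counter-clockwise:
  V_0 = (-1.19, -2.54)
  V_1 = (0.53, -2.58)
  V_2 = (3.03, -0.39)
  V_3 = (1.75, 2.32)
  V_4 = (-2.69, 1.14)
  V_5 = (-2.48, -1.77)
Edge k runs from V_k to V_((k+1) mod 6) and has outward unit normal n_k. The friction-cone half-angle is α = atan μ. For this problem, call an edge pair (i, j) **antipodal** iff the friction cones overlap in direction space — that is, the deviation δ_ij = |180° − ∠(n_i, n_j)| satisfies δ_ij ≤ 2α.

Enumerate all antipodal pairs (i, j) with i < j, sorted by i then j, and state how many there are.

α = atan 0.25 = 14.04°;  2α = 28.07°
n_0 = (-0.0232, -0.9997)
n_1 = (+0.6589, -0.7522)
n_2 = (+0.9042, +0.4271)
n_3 = (-0.2568, +0.9665)
n_4 = (-0.9974, -0.0720)
n_5 = (-0.5125, -0.8587)
  (0,1): δ = 137.45°  ·
  (0,2): δ = 63.39°  ·
  (0,3): δ = 16.22°  ✓
  (0,4): δ = 95.46°  ·
  (0,5): δ = 150.50°  ·
  (1,2): δ = 105.94°  ·
  (1,3): δ = 26.34°  ✓
  (1,4): δ = 52.91°  ·
  (1,5): δ = 107.95°  ·
  (2,3): δ = 100.40°  ·
  (2,4): δ = 21.15°  ✓
  (2,5): δ = 33.88°  ·
  (3,4): δ = 100.76°  ·
  (3,5): δ = 45.72°  ·
  (4,5): δ = 124.96°  ·
antipodal pairs: 3

count = 3; pairs: (0,3), (1,3), (2,4)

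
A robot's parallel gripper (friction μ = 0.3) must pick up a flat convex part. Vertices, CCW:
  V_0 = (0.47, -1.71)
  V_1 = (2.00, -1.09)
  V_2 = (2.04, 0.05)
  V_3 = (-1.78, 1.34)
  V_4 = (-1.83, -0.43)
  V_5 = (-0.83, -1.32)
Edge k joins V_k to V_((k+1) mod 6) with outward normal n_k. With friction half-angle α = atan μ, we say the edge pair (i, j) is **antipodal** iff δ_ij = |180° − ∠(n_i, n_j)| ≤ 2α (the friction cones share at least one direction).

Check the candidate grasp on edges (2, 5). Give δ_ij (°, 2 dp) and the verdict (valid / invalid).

α = atan 0.3 = 16.70°;  2α = 33.40°
edge 2: e_2 = (-3.82, +1.29);  n_2 = (+0.3199, +0.9474)
edge 5: e_5 = (+1.30, -0.39);  n_5 = (-0.2873, -0.9578)
∠(n_2, n_5) = 178.04°
δ = |180° − 178.04°| = 1.96°
1.96° ≤ 2α = 33.40°  →  valid

δ = 1.96°, valid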